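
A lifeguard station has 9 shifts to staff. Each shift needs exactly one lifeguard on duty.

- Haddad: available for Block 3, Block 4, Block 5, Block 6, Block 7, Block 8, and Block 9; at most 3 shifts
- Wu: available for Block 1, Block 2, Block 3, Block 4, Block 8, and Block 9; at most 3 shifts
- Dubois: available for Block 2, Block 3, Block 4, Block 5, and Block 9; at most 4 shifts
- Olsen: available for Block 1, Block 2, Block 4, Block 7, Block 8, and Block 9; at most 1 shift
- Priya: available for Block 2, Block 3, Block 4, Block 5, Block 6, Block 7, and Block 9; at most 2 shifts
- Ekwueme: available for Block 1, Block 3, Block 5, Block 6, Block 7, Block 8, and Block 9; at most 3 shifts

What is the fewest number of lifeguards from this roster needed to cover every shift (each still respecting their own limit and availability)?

9 slots to fill and no one can take more than 4, so at least ⌈9/4⌉ = 3 lifeguards are needed.
Haddad, Wu, and Dubois alone can cover everything: Block 1→Wu, Block 2→Wu, Block 3→Dubois, Block 4→Dubois, Block 5→Haddad, Block 6→Haddad, Block 7→Haddad, Block 8→Wu, Block 9→Dubois.

3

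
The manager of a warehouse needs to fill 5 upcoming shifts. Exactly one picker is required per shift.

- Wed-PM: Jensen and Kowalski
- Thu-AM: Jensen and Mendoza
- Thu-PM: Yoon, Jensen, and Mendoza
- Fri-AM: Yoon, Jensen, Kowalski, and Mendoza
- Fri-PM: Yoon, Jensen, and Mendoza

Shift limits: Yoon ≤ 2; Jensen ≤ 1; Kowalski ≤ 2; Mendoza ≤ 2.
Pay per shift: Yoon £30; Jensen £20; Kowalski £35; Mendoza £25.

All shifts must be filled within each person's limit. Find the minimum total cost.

Picking the cheapest available picker for each shift independently would cost £100, but that ignores the shift limits.
An optimal schedule: Wed-PM→Jensen, Thu-AM→Mendoza, Thu-PM→Mendoza, Fri-AM→Yoon, Fri-PM→Yoon.
Total: 20 + 25 + 25 + 30 + 30 = £130.

£130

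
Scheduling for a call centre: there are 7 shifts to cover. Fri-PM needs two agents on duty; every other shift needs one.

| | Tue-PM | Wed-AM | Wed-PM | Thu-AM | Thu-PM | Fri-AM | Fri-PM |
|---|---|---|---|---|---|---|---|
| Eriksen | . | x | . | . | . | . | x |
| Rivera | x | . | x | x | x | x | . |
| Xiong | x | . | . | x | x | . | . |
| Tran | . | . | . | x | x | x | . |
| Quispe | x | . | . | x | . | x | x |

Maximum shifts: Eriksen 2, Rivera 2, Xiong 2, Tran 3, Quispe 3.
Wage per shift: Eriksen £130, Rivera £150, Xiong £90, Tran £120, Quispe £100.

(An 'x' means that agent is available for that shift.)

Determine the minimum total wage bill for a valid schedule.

£890

Wed-AM can only be covered by Eriksen, so that assignment is forced.
Wed-PM can only be covered by Rivera, so that assignment is forced.
Fri-PM can only be covered by Eriksen and Quispe, so that assignment is forced.
Picking the cheapest available agent for each shift independently would cost £880, but that ignores the shift limits.
An optimal schedule: Tue-PM→Xiong, Wed-AM→Eriksen, Wed-PM→Rivera, Thu-AM→Quispe, Thu-PM→Xiong, Fri-AM→Quispe, Fri-PM→Quispe+Eriksen.
Total: 90 + 130 + 150 + 100 + 90 + 100 + 100 + 130 = £890.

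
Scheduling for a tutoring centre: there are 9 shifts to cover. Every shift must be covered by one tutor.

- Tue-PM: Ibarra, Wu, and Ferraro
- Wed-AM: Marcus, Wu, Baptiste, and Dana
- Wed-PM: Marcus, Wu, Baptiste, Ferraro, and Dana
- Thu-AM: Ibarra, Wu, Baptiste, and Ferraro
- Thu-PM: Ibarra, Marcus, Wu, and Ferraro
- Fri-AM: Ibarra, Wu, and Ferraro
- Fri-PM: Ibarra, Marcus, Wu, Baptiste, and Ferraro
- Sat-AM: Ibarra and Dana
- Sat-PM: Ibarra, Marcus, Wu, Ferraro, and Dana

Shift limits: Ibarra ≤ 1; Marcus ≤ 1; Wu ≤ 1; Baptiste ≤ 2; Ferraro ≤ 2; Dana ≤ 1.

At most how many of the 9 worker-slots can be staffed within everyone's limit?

8

Total capacity across all tutors is 1+1+1+2+2+1 = 8, and 9 slots are needed, so at most 8 can be filled.
An assignment achieving 8: Tue-PM→Wu, Wed-AM→Marcus, Wed-PM→Baptiste, Thu-AM→Baptiste, Thu-PM→Ferraro, Fri-AM→Ferraro, Sat-AM→Ibarra, Sat-PM→Dana.
Loads: Ibarra 1/1, Marcus 1/1, Wu 1/1, Baptiste 2/2, Ferraro 2/2, Dana 1/1.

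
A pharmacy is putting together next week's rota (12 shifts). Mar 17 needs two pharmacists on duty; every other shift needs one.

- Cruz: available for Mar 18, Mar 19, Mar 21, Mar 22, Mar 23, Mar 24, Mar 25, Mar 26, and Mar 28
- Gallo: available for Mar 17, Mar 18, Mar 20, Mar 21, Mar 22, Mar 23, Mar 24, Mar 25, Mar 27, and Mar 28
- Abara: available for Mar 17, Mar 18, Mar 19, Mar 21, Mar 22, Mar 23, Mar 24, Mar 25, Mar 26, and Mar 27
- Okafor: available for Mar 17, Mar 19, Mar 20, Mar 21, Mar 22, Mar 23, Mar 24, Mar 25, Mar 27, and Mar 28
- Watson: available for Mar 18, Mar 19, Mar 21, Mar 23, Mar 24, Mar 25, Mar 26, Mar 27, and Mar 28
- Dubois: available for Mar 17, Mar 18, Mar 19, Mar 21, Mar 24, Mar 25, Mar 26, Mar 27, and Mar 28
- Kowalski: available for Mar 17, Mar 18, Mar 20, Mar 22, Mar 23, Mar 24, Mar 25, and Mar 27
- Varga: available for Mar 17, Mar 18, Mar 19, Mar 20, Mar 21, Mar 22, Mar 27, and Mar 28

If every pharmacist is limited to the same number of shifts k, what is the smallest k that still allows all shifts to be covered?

2

With 8 pharmacists and 13 worker-slots to fill, someone must work at least ⌈13/8⌉ = 2 shifts, so k ≥ 2.
k = 2 works: Mar 17→Dubois+Kowalski, Mar 18→Abara, Mar 19→Cruz, Mar 20→Gallo, Mar 21→Okafor, Mar 22→Gallo, Mar 23→Abara, Mar 24→Watson, Mar 25→Watson, Mar 26→Cruz, Mar 27→Dubois, Mar 28→Okafor.
Loads: Cruz 2, Gallo 2, Abara 2, Okafor 2, Watson 2, Dubois 2, Kowalski 1, Varga 0 — all ≤ 2.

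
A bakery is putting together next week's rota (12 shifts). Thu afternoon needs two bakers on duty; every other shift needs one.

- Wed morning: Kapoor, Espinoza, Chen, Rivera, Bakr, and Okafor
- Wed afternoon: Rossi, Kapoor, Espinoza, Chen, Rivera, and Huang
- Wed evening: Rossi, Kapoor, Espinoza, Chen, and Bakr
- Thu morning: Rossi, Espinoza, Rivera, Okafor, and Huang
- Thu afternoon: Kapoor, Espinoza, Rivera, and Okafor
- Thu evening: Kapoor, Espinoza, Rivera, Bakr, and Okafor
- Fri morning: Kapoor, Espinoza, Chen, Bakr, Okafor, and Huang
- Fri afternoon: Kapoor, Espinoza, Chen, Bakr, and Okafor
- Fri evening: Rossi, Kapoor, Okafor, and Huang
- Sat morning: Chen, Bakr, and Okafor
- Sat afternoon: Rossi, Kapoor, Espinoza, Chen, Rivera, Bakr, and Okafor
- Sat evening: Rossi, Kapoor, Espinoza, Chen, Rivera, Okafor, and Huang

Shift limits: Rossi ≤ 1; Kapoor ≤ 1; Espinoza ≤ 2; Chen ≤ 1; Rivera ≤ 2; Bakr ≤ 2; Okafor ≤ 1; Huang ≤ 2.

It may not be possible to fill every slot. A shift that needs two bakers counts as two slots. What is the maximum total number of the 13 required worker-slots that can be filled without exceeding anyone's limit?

Total capacity across all bakers is 1+1+2+1+2+2+1+2 = 12, and 13 slots are needed, so at most 12 can be filled.
An assignment achieving 12: Wed morning→Bakr, Wed afternoon→Huang, Wed evening→Espinoza, Thu morning→Rivera, Thu afternoon→Kapoor+Espinoza, Thu evening→Rivera, Fri morning→Okafor, Fri afternoon→Bakr, Fri evening→Rossi, Sat morning→Chen, Sat evening→Huang.
Loads: Rossi 1/1, Kapoor 1/1, Espinoza 2/2, Chen 1/1, Rivera 2/2, Bakr 2/2, Okafor 1/1, Huang 2/2.

12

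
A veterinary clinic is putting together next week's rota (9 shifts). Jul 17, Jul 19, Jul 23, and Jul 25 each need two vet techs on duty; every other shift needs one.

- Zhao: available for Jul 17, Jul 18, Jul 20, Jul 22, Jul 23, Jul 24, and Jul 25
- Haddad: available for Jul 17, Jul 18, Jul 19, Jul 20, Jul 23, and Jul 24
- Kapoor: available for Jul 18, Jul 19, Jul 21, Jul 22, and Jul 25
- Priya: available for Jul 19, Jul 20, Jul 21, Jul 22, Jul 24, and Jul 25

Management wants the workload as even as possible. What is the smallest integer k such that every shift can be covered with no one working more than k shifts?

4

With 4 vet techs and 13 worker-slots to fill, someone must work at least ⌈13/4⌉ = 4 shifts, so k ≥ 4.
k = 4 works: Jul 17→Zhao+Haddad, Jul 18→Zhao, Jul 19→Haddad+Kapoor, Jul 20→Zhao, Jul 21→Kapoor, Jul 22→Kapoor, Jul 23→Zhao+Haddad, Jul 24→Haddad, Jul 25→Kapoor+Priya.
Loads: Zhao 4, Haddad 4, Kapoor 4, Priya 1 — all ≤ 4.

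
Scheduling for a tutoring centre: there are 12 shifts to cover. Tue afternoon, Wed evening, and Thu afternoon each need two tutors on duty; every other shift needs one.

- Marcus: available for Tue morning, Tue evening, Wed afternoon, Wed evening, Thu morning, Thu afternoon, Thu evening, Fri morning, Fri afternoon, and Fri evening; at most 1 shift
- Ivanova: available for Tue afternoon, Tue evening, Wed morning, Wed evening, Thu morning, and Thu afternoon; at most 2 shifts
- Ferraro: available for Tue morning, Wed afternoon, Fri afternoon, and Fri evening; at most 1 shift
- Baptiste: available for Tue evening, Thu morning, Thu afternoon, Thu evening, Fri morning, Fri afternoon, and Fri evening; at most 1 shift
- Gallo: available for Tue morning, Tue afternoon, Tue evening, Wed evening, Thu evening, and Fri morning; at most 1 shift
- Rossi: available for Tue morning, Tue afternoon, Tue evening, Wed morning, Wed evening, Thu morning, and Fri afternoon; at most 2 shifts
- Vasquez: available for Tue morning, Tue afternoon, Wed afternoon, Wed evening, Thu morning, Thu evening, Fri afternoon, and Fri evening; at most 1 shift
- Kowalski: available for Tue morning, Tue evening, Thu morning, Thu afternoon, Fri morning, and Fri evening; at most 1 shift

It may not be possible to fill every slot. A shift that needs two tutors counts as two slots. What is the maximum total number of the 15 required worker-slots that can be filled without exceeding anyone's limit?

Total capacity across all tutors is 1+2+1+1+1+2+1+1 = 10, and 15 slots are needed, so at most 10 can be filled.
An assignment achieving 10: Tue morning→Rossi, Tue afternoon→Ivanova+Gallo, Wed morning→Ivanova, Wed afternoon→Marcus, Wed evening→Rossi, Thu afternoon→Baptiste+Kowalski, Thu evening→Vasquez, Fri afternoon→Ferraro.
Loads: Marcus 1/1, Ivanova 2/2, Ferraro 1/1, Baptiste 1/1, Gallo 1/1, Rossi 2/2, Vasquez 1/1, Kowalski 1/1.

10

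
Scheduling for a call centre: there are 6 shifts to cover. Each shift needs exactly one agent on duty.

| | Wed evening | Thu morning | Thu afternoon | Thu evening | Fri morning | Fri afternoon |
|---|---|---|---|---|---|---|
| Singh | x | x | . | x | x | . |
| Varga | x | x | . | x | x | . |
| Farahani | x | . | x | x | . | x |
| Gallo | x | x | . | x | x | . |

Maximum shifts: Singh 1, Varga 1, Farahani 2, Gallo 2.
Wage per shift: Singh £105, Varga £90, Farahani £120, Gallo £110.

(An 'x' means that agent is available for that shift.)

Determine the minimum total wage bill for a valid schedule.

Thu afternoon can only be covered by Farahani, so that assignment is forced.
Fri afternoon can only be covered by Farahani, so that assignment is forced.
Picking the cheapest available agent for each shift independently would cost £600, but that ignores the shift limits.
An optimal schedule: Wed evening→Gallo, Thu morning→Singh, Thu afternoon→Farahani, Thu evening→Gallo, Fri morning→Varga, Fri afternoon→Farahani.
Total: 110 + 105 + 120 + 110 + 90 + 120 = £655.

£655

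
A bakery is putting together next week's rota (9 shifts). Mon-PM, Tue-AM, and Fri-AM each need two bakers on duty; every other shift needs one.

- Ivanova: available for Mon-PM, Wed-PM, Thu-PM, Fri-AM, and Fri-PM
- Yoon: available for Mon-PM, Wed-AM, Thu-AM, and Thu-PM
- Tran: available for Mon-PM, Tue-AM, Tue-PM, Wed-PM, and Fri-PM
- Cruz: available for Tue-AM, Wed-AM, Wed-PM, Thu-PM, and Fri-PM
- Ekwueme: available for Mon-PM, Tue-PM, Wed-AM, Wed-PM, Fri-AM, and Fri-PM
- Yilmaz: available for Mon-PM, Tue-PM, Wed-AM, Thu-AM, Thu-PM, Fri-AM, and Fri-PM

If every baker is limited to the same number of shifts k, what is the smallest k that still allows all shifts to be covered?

With 6 bakers and 12 worker-slots to fill, someone must work at least ⌈12/6⌉ = 2 shifts, so k ≥ 2.
k = 2 works: Mon-PM→Ekwueme+Yilmaz, Tue-AM→Tran+Cruz, Tue-PM→Tran, Wed-AM→Yoon, Wed-PM→Ivanova, Thu-AM→Yoon, Thu-PM→Cruz, Fri-AM→Ivanova+Ekwueme, Fri-PM→Yilmaz.
Loads: Ivanova 2, Yoon 2, Tran 2, Cruz 2, Ekwueme 2, Yilmaz 2 — all ≤ 2.

2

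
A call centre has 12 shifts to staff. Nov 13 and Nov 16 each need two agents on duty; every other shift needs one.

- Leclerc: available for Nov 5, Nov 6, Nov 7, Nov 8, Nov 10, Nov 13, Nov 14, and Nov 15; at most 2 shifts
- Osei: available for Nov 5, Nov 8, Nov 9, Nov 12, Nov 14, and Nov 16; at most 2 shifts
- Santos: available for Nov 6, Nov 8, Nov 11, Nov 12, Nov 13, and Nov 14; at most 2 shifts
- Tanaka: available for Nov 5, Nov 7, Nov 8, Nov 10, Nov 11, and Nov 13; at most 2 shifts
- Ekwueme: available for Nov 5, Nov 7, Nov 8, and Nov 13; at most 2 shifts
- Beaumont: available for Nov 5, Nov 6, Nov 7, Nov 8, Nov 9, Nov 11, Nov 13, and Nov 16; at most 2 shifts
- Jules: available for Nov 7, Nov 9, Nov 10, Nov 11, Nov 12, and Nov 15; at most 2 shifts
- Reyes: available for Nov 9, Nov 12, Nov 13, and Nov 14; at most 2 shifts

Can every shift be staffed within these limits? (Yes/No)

Yes

Nov 16 can only be covered by Osei and Beaumont, so that assignment is forced.
One valid schedule: Nov 5→Tanaka, Nov 6→Leclerc, Nov 7→Ekwueme, Nov 8→Ekwueme, Nov 9→Osei, Nov 10→Tanaka, Nov 11→Santos, Nov 12→Santos, Nov 13→Beaumont+Reyes, Nov 14→Reyes, Nov 15→Leclerc, Nov 16→Osei+Beaumont.
Loads: Leclerc 2/2, Osei 2/2, Santos 2/2, Tanaka 2/2, Ekwueme 2/2, Beaumont 2/2, Jules 0/2, Reyes 2/2 — all within limits.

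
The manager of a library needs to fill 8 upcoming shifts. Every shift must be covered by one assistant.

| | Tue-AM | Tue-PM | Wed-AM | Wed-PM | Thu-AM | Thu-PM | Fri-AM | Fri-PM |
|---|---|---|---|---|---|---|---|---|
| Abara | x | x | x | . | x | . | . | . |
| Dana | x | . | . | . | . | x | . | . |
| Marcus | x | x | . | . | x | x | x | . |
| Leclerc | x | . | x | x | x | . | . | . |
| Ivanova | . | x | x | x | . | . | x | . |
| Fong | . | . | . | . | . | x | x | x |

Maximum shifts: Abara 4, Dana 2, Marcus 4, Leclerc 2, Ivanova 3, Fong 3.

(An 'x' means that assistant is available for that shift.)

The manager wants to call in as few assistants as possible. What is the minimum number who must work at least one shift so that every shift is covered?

3

8 slots to fill and no one can take more than 4, so at least ⌈8/4⌉ = 2 assistants are needed.
No set of 2 assistants can cover every shift (each such set leaves at least one shift with no one available or exceeds a cap).
Abara, Leclerc, and Fong alone can cover everything: Tue-AM→Abara, Tue-PM→Abara, Wed-AM→Abara, Wed-PM→Leclerc, Thu-AM→Abara, Thu-PM→Fong, Fri-AM→Fong, Fri-PM→Fong.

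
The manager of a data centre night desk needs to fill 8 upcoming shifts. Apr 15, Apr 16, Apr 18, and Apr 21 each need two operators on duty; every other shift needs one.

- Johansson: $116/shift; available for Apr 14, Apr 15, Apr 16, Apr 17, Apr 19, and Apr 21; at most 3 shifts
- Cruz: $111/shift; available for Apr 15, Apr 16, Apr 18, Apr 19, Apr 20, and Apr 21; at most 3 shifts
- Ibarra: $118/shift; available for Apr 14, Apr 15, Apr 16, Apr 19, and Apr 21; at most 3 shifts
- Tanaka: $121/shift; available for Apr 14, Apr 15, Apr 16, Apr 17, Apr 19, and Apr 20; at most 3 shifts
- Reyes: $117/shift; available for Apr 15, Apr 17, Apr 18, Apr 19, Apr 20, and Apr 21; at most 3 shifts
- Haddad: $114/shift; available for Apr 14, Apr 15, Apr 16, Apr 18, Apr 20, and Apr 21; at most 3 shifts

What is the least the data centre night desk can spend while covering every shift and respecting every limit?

Picking the cheapest available operator for each shift independently would cost $1352, but that ignores the shift limits.
An optimal schedule: Apr 14→Haddad, Apr 15→Johansson+Reyes, Apr 16→Cruz+Haddad, Apr 17→Johansson, Apr 18→Cruz+Haddad, Apr 19→Reyes, Apr 20→Cruz, Apr 21→Johansson+Reyes.
Total: 114 + 116 + 117 + 111 + 114 + 116 + 111 + 114 + 117 + 111 + 116 + 117 = $1374.

$1374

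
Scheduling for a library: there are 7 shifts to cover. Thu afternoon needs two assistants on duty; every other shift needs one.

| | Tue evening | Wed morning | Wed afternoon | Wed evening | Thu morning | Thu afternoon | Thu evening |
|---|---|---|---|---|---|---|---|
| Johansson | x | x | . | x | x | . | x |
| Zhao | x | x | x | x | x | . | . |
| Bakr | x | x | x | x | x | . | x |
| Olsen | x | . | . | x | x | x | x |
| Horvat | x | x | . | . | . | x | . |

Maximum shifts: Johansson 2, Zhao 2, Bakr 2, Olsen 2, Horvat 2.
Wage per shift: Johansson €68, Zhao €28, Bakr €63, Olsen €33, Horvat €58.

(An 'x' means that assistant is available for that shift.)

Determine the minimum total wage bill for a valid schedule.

€364

Thu afternoon can only be covered by Olsen and Horvat, so that assignment is forced.
Picking the cheapest available assistant for each shift independently would cost €264, but that ignores the shift limits.
An optimal schedule: Tue evening→Horvat, Wed morning→Zhao, Wed afternoon→Zhao, Wed evening→Bakr, Thu morning→Bakr, Thu afternoon→Olsen+Horvat, Thu evening→Olsen.
Total: 58 + 28 + 28 + 63 + 63 + 33 + 58 + 33 = €364.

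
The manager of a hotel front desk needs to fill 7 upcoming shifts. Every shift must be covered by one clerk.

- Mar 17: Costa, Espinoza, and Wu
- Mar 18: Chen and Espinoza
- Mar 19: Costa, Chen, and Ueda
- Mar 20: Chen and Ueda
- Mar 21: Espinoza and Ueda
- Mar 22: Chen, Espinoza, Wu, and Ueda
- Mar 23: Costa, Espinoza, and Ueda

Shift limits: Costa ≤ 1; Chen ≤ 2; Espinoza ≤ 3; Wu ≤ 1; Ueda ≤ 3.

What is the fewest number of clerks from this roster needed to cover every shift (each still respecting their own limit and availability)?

7 slots to fill and no one can take more than 3, so at least ⌈7/3⌉ = 3 clerks are needed.
Costa, Espinoza, and Ueda alone can cover everything: Mar 17→Costa, Mar 18→Espinoza, Mar 19→Ueda, Mar 20→Ueda, Mar 21→Espinoza, Mar 22→Espinoza, Mar 23→Ueda.

3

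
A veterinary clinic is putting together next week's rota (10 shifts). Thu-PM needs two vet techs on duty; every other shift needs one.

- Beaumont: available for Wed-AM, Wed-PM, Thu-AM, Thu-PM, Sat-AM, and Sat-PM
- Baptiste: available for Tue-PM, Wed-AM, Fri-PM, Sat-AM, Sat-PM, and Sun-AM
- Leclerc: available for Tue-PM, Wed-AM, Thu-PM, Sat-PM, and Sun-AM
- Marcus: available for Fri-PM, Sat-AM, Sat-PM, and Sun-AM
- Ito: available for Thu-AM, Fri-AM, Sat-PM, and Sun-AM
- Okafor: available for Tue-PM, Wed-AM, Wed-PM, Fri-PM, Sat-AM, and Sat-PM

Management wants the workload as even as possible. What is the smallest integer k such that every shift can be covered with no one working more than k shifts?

With 6 vet techs and 11 worker-slots to fill, someone must work at least ⌈11/6⌉ = 2 shifts, so k ≥ 2.
k = 2 works: Tue-PM→Baptiste, Wed-AM→Leclerc, Wed-PM→Beaumont, Thu-AM→Ito, Thu-PM→Beaumont+Leclerc, Fri-AM→Ito, Fri-PM→Baptiste, Sat-AM→Marcus, Sat-PM→Okafor, Sun-AM→Marcus.
Loads: Beaumont 2, Baptiste 2, Leclerc 2, Marcus 2, Ito 2, Okafor 1 — all ≤ 2.

2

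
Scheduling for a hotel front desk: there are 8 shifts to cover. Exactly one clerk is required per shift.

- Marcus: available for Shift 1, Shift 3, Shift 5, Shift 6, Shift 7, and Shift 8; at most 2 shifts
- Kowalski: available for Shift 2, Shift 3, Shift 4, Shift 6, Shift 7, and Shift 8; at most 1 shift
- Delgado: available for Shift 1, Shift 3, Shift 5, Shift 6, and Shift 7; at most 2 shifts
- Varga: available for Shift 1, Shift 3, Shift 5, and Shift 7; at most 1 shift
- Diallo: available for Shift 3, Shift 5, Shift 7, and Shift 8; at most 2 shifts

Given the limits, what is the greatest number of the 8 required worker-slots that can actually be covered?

Total capacity across all clerks is 2+1+2+1+2 = 8, and 8 slots are needed, so at most 8 can be filled.
Shifts {Shift 2, Shift 4} need 2 slots but only Kowalski are available for them, supplying at most 1 — so at least 1 slot must go unfilled.
An assignment achieving 7: Shift 1→Marcus, Shift 2→Kowalski, Shift 3→Delgado, Shift 5→Delgado, Shift 6→Marcus, Shift 7→Varga, Shift 8→Diallo.
Loads: Marcus 2/2, Kowalski 1/1, Delgado 2/2, Varga 1/1, Diallo 1/2.

7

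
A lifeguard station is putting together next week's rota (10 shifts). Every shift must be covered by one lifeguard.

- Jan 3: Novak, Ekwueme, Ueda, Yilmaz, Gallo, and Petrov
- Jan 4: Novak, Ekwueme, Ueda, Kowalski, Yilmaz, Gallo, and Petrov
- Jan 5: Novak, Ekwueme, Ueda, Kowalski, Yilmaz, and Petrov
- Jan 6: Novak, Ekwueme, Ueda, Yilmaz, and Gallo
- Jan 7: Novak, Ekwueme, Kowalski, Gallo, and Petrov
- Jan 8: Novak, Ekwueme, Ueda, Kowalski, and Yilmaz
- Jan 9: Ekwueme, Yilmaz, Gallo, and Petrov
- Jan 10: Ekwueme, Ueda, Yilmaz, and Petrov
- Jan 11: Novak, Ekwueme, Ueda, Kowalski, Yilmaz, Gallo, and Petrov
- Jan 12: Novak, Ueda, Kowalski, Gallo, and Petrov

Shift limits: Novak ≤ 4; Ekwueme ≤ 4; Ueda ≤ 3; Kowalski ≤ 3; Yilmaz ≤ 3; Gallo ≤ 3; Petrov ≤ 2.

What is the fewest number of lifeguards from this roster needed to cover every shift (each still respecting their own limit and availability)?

10 slots to fill and no one can take more than 4, so at least ⌈10/4⌉ = 3 lifeguards are needed.
Novak, Ekwueme, and Ueda alone can cover everything: Jan 3→Novak, Jan 4→Novak, Jan 5→Ekwueme, Jan 6→Ekwueme, Jan 7→Novak, Jan 8→Ueda, Jan 9→Ekwueme, Jan 10→Ekwueme, Jan 11→Ueda, Jan 12→Novak.

3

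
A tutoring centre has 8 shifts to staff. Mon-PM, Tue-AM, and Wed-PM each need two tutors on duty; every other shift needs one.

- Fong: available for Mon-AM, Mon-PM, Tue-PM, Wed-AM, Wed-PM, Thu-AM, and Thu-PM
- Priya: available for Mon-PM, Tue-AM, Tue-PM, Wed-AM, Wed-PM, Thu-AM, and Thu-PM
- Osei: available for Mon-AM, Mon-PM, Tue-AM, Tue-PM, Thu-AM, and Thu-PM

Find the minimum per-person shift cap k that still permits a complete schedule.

4

With 3 tutors and 11 worker-slots to fill, someone must work at least ⌈11/3⌉ = 4 shifts, so k ≥ 4.
k = 4 works: Mon-AM→Fong, Mon-PM→Fong+Priya, Tue-AM→Priya+Osei, Tue-PM→Priya, Wed-AM→Fong, Wed-PM→Fong+Priya, Thu-AM→Osei, Thu-PM→Osei.
Loads: Fong 4, Priya 4, Osei 3 — all ≤ 4.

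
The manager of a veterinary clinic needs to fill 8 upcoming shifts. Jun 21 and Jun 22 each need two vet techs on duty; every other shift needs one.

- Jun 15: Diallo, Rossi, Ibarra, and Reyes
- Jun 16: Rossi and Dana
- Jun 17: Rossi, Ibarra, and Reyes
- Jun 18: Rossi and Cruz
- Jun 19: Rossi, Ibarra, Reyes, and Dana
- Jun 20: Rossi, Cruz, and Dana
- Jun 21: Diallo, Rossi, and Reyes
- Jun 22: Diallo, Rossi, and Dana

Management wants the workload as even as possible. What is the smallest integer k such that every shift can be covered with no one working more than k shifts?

With 6 vet techs and 10 worker-slots to fill, someone must work at least ⌈10/6⌉ = 2 shifts, so k ≥ 2.
k = 2 works: Jun 15→Ibarra, Jun 16→Rossi, Jun 17→Ibarra, Jun 18→Rossi, Jun 19→Reyes, Jun 20→Cruz, Jun 21→Diallo+Reyes, Jun 22→Diallo+Dana.
Loads: Diallo 2, Rossi 2, Ibarra 2, Reyes 2, Cruz 1, Dana 1 — all ≤ 2.

2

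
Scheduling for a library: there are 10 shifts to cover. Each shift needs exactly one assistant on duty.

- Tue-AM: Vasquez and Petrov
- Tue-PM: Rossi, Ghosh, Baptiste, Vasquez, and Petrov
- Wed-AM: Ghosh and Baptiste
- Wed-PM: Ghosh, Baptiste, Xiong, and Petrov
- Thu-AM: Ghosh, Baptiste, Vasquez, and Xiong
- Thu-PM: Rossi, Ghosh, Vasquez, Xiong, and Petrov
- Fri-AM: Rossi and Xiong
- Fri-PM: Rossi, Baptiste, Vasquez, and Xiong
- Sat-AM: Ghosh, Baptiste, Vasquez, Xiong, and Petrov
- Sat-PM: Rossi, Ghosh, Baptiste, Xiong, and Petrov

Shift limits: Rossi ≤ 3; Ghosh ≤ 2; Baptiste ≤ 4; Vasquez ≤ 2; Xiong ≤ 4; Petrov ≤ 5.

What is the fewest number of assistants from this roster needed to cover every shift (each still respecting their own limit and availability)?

3

10 slots to fill and no one can take more than 5, so at least ⌈10/5⌉ = 2 assistants are needed.
Any 2 assistants together have capacity at most 5+4 = 9 < 10 slots, so 2 can never suffice.
Rossi, Ghosh, and Petrov alone can cover everything: Tue-AM→Petrov, Tue-PM→Rossi, Wed-AM→Ghosh, Wed-PM→Petrov, Thu-AM→Ghosh, Thu-PM→Petrov, Fri-AM→Rossi, Fri-PM→Rossi, Sat-AM→Petrov, Sat-PM→Petrov.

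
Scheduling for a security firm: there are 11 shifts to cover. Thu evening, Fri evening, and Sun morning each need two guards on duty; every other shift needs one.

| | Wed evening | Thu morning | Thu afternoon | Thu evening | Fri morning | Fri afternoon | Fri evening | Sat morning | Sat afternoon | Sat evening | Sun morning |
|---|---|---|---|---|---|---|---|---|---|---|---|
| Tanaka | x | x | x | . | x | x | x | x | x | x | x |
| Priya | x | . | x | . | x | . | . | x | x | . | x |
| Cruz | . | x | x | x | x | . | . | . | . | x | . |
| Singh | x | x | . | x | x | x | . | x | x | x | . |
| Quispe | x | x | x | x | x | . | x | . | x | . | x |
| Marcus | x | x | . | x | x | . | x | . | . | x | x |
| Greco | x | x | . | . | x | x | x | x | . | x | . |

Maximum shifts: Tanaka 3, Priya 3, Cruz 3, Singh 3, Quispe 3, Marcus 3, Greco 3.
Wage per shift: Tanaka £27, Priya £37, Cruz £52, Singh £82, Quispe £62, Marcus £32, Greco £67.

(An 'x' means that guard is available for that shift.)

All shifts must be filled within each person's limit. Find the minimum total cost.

Picking the cheapest available guard for each shift independently would cost £418, but that ignores the shift limits.
An optimal schedule: Wed evening→Priya, Thu morning→Cruz, Thu afternoon→Tanaka, Thu evening→Marcus+Cruz, Fri morning→Cruz, Fri afternoon→Tanaka, Fri evening→Marcus+Quispe, Sat morning→Tanaka, Sat afternoon→Priya, Sat evening→Marcus, Sun morning→Priya+Quispe.
Total: 37 + 52 + 27 + 32 + 52 + 52 + 27 + 32 + 62 + 27 + 37 + 32 + 37 + 62 = £568.

£568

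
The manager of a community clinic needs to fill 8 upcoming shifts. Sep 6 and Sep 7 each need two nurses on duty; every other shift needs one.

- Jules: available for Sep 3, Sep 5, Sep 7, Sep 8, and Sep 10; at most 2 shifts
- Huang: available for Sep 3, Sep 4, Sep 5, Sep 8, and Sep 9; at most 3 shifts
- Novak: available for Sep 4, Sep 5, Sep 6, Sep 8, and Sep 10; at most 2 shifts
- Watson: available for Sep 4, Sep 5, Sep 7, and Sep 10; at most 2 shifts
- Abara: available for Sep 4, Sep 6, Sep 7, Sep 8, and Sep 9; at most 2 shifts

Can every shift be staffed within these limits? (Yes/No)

Yes

Sep 6 can only be covered by Novak and Abara, so that assignment is forced.
One valid schedule: Sep 3→Jules, Sep 4→Huang, Sep 5→Huang, Sep 6→Novak+Abara, Sep 7→Jules+Watson, Sep 8→Abara, Sep 9→Huang, Sep 10→Novak.
Loads: Jules 2/2, Huang 3/3, Novak 2/2, Watson 1/2, Abara 2/2 — all within limits.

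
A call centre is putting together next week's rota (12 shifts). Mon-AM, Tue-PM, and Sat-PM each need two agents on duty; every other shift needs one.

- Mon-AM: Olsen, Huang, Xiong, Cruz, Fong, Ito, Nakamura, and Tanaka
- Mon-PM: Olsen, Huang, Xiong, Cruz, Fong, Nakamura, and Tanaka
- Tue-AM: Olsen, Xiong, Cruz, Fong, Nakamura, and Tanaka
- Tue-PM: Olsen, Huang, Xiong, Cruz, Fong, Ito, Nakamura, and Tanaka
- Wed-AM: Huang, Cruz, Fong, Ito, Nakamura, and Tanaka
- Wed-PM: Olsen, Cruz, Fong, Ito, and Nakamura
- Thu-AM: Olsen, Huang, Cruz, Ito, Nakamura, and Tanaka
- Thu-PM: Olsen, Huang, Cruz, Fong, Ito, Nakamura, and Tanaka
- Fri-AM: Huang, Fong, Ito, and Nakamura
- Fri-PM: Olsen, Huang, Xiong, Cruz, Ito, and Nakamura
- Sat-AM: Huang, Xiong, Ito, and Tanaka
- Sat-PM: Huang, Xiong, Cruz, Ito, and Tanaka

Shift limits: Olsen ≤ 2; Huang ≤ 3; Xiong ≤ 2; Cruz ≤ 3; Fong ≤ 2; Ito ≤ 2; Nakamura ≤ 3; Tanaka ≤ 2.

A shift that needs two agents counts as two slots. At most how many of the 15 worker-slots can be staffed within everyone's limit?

15

Total capacity across all agents is 2+3+2+3+2+2+3+2 = 19, and 15 slots are needed, so at most 15 can be filled.
An assignment achieving 15: Mon-AM→Fong+Ito, Mon-PM→Cruz, Tue-AM→Olsen, Tue-PM→Ito+Nakamura, Wed-AM→Cruz, Wed-PM→Olsen, Thu-AM→Cruz, Thu-PM→Fong, Fri-AM→Huang, Fri-PM→Xiong, Sat-AM→Huang, Sat-PM→Huang+Xiong.
Loads: Olsen 2/2, Huang 3/3, Xiong 2/2, Cruz 3/3, Fong 2/2, Ito 2/2, Nakamura 1/3, Tanaka 0/2.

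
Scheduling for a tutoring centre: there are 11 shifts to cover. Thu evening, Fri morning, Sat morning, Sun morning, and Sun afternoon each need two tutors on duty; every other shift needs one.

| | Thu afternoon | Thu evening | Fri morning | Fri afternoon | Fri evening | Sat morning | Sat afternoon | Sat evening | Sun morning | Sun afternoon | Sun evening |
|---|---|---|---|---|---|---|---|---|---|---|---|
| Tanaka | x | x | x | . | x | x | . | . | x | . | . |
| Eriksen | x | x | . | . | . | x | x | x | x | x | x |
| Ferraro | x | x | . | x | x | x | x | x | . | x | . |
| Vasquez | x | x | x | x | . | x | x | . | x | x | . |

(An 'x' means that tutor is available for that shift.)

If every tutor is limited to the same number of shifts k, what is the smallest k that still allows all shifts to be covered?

4

With 4 tutors and 16 worker-slots to fill, someone must work at least ⌈16/4⌉ = 4 shifts, so k ≥ 4.
k = 4 works: Thu afternoon→Tanaka, Thu evening→Ferraro+Vasquez, Fri morning→Tanaka+Vasquez, Fri afternoon→Ferraro, Fri evening→Tanaka, Sat morning→Ferraro+Vasquez, Sat afternoon→Eriksen, Sat evening→Eriksen, Sun morning→Tanaka+Eriksen, Sun afternoon→Ferraro+Vasquez, Sun evening→Eriksen.
Loads: Tanaka 4, Eriksen 4, Ferraro 4, Vasquez 4 — all ≤ 4.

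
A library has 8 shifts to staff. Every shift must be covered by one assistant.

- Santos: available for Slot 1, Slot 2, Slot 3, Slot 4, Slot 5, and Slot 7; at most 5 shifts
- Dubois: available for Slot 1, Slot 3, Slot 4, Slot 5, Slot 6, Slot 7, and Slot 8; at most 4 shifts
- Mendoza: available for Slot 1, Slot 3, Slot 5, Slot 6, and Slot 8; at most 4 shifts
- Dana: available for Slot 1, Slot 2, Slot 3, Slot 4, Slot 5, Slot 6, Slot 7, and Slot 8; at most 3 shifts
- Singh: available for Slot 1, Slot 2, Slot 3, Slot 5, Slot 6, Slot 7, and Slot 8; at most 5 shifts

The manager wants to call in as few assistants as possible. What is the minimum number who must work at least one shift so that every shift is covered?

8 slots to fill and no one can take more than 5, so at least ⌈8/5⌉ = 2 assistants are needed.
Santos and Dubois alone can cover everything: Slot 1→Santos, Slot 2→Santos, Slot 3→Santos, Slot 4→Santos, Slot 5→Santos, Slot 6→Dubois, Slot 7→Dubois, Slot 8→Dubois.

2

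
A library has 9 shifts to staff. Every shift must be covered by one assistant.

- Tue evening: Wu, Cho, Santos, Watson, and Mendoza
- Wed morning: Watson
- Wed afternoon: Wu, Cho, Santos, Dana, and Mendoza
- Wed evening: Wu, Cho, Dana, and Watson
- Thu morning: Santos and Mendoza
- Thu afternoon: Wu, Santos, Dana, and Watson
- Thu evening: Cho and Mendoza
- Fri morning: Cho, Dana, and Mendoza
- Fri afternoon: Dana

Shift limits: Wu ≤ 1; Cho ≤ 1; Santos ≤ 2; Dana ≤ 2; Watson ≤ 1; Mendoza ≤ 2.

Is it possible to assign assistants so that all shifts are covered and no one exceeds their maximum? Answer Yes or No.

Yes

Wed morning can only be covered by Watson, so that assignment is forced.
Fri afternoon can only be covered by Dana, so that assignment is forced.
One valid schedule: Tue evening→Mendoza, Wed morning→Watson, Wed afternoon→Mendoza, Wed evening→Wu, Thu morning→Santos, Thu afternoon→Santos, Thu evening→Cho, Fri morning→Dana, Fri afternoon→Dana.
Loads: Wu 1/1, Cho 1/1, Santos 2/2, Dana 2/2, Watson 1/1, Mendoza 2/2 — all within limits.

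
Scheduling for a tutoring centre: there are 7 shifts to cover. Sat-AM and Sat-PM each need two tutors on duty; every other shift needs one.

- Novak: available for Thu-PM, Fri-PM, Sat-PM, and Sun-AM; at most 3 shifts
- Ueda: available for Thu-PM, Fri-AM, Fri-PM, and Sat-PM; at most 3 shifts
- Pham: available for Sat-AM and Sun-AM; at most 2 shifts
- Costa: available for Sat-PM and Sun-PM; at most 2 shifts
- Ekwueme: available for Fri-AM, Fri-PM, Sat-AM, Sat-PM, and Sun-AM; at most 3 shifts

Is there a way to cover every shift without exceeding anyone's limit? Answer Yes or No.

Sat-AM can only be covered by Pham and Ekwueme, so that assignment is forced.
Sun-PM can only be covered by Costa, so that assignment is forced.
One valid schedule: Thu-PM→Novak, Fri-AM→Ueda, Fri-PM→Novak, Sat-AM→Pham+Ekwueme, Sat-PM→Ueda+Costa, Sun-AM→Novak, Sun-PM→Costa.
Loads: Novak 3/3, Ueda 2/3, Pham 1/2, Costa 2/2, Ekwueme 1/3 — all within limits.

Yes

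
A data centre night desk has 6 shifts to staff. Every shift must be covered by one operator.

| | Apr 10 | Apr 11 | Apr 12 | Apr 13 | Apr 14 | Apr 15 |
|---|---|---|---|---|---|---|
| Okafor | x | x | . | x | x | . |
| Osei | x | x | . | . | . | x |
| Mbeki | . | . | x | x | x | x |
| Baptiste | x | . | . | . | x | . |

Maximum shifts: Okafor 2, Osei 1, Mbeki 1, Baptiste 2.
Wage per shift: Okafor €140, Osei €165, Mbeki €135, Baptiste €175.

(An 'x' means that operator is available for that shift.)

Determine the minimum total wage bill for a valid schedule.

€930

Apr 12 can only be covered by Mbeki, so that assignment is forced.
Picking the cheapest available operator for each shift independently would cost €820, but that ignores the shift limits.
An optimal schedule: Apr 10→Baptiste, Apr 11→Okafor, Apr 12→Mbeki, Apr 13→Okafor, Apr 14→Baptiste, Apr 15→Osei.
Total: 175 + 140 + 135 + 140 + 175 + 165 = €930.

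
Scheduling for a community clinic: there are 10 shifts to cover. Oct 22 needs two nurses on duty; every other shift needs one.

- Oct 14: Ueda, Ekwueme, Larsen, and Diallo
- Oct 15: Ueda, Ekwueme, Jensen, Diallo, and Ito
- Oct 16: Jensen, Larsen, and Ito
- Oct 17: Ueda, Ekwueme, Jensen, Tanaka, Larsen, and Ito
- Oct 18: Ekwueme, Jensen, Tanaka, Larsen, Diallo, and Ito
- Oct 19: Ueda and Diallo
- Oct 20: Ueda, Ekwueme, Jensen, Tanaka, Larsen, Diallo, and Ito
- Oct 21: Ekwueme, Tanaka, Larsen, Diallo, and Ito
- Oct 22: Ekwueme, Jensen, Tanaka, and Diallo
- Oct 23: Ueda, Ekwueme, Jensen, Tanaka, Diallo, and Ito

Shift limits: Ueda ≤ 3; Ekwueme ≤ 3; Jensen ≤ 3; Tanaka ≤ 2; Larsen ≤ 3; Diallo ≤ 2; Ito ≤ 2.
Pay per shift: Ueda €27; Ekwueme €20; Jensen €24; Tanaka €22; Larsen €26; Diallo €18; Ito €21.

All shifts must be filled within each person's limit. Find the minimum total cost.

€230

Picking the cheapest available nurse for each shift independently would cost €205, but that ignores the shift limits.
An optimal schedule: Oct 14→Diallo, Oct 15→Ekwueme, Oct 16→Ito, Oct 17→Ekwueme, Oct 18→Ito, Oct 19→Diallo, Oct 20→Jensen, Oct 21→Ekwueme, Oct 22→Tanaka+Jensen, Oct 23→Tanaka.
Total: 18 + 20 + 21 + 20 + 21 + 18 + 24 + 20 + 22 + 24 + 22 = €230.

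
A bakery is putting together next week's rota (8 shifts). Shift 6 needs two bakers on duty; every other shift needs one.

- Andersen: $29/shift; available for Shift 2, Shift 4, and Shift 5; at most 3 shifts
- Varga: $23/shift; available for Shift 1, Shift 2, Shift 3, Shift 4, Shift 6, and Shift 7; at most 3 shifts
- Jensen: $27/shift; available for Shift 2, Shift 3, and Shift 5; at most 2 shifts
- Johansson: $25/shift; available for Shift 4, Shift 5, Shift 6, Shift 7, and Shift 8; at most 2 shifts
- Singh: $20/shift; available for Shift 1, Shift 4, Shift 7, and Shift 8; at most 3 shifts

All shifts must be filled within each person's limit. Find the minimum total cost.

$206

Shift 6 can only be covered by Varga and Johansson, so that assignment is forced.
Picking the cheapest available baker for each shift independently would cost $199, but that ignores the shift limits.
An optimal schedule: Shift 1→Singh, Shift 2→Varga, Shift 3→Varga, Shift 4→Johansson, Shift 5→Jensen, Shift 6→Varga+Johansson, Shift 7→Singh, Shift 8→Singh.
Total: 20 + 23 + 23 + 25 + 27 + 23 + 25 + 20 + 20 = $206.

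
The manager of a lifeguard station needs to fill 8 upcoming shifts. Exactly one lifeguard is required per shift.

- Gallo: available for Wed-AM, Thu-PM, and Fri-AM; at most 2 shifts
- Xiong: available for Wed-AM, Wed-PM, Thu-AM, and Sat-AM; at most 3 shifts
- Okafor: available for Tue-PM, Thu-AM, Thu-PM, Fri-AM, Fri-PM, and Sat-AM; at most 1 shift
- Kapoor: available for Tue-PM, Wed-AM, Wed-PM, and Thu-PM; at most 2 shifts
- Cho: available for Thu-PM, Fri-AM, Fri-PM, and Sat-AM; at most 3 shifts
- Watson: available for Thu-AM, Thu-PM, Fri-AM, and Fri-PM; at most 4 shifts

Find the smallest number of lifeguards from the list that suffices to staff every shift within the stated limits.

8 slots to fill and no one can take more than 4, so at least ⌈8/4⌉ = 2 lifeguards are needed.
Any 2 lifeguards together have capacity at most 4+3 = 7 < 8 slots, so 2 can never suffice.
Xiong, Okafor, and Watson alone can cover everything: Tue-PM→Okafor, Wed-AM→Xiong, Wed-PM→Xiong, Thu-AM→Watson, Thu-PM→Watson, Fri-AM→Watson, Fri-PM→Watson, Sat-AM→Xiong.

3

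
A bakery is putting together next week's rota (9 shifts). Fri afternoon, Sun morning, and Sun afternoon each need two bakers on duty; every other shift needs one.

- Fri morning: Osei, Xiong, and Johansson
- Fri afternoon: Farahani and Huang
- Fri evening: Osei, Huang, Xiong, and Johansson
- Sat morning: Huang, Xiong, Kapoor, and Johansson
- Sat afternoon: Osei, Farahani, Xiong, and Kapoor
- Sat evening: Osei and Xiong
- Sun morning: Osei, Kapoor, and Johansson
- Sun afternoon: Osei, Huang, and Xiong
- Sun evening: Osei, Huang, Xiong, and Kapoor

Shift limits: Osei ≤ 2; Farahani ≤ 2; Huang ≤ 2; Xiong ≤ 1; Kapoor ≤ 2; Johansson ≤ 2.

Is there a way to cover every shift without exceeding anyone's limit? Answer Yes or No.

No

Total capacity is 2+2+2+1+2+2 = 11 but 12 worker-slots are needed — infeasible.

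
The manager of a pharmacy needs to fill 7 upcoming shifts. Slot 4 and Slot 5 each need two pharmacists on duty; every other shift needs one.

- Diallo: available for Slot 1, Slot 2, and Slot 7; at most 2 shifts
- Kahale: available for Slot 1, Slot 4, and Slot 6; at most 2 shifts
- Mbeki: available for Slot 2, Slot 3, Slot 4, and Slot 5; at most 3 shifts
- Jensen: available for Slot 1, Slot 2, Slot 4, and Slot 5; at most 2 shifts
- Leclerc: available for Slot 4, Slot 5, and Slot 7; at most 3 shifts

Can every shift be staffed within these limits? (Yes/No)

Slot 3 can only be covered by Mbeki, so that assignment is forced.
Slot 6 can only be covered by Kahale, so that assignment is forced.
One valid schedule: Slot 1→Diallo, Slot 2→Mbeki, Slot 3→Mbeki, Slot 4→Kahale+Jensen, Slot 5→Mbeki+Jensen, Slot 6→Kahale, Slot 7→Diallo.
Loads: Diallo 2/2, Kahale 2/2, Mbeki 3/3, Jensen 2/2, Leclerc 0/3 — all within limits.

Yes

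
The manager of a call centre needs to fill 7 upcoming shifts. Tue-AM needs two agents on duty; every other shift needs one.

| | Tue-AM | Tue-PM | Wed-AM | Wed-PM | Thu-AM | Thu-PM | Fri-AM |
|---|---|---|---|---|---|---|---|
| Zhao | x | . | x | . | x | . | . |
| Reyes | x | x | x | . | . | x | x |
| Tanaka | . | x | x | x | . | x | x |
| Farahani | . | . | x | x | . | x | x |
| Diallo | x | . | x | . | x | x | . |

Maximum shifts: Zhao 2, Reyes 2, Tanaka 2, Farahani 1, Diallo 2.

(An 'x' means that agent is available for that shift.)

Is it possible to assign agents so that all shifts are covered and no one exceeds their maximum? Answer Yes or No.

Yes

One valid schedule: Tue-AM→Zhao+Reyes, Tue-PM→Reyes, Wed-AM→Diallo, Wed-PM→Tanaka, Thu-AM→Zhao, Thu-PM→Farahani, Fri-AM→Tanaka.
Loads: Zhao 2/2, Reyes 2/2, Tanaka 2/2, Farahani 1/1, Diallo 1/2 — all within limits.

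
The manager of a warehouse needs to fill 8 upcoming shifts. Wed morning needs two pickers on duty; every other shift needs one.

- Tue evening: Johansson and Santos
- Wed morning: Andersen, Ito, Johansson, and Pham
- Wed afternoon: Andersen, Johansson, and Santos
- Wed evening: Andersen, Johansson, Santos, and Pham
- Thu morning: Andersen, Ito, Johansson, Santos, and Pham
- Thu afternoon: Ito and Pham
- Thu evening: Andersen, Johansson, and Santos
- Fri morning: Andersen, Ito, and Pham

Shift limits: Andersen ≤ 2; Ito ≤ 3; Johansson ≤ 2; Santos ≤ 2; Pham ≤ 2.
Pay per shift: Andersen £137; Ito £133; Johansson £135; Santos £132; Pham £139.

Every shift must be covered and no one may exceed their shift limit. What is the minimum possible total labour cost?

Picking the cheapest available picker for each shift independently would cost £1194, but that ignores the shift limits.
An optimal schedule: Tue evening→Santos, Wed morning→Ito+Andersen, Wed afternoon→Santos, Wed evening→Johansson, Thu morning→Andersen, Thu afternoon→Ito, Thu evening→Johansson, Fri morning→Ito.
Total: 132 + 133 + 137 + 132 + 135 + 137 + 133 + 135 + 133 = £1207.

£1207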